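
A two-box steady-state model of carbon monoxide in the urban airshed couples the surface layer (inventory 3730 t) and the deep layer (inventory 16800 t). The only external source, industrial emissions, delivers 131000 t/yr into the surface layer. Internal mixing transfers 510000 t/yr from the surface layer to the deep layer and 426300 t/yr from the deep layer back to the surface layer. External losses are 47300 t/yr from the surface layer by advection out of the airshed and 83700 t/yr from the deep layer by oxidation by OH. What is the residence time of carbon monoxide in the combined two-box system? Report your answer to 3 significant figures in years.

0.157 yr

Treat the two boxes together as one reservoir: the mixing fluxes between them are internal recycling, so τ = ΣM / Σ(external losses).
M_total = 3730 + 16800 = 20530 t.
ΣF_external_out = 47300 + 83700 = 131000 t/yr.
τ = M_total / ΣF_ext = 20530 / 131000 = 0.1567 yr.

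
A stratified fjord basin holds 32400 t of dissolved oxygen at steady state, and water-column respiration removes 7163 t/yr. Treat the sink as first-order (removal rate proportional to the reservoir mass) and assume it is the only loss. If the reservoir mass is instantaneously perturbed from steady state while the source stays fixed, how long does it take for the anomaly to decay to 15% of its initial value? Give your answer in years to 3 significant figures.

8.58 yr

For a linear reservoir the anomaly decays as exp(−t/τ) with τ = M/F = 32400/7163 = 4.523 yr.
exp(−t/τ) = 0.15 ⇒ t = −τ ln(0.15) = 4.523 × 1.897 = 8.581 yr.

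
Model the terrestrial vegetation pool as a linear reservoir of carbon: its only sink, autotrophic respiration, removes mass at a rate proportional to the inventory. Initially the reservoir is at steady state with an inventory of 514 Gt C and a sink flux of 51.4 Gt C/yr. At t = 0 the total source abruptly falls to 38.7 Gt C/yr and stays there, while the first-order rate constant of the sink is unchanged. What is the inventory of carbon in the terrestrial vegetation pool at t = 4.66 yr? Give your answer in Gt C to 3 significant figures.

The sink rate constant is k = F₀/M₀ = 51.4/514 = 0.1000 yr⁻¹.
Solving dM/dt = F₁ − kM with M(0) = M₀ gives M(t) = F₁/k + (M₀ − F₁/k)·e^(−kt).
F₁/k = 38.7/0.1000 = 387.00 Gt C; kt = 0.1000 × 4.66 = 0.4660, e^(−kt) = 0.6275.
M(4.66) = 387.00 + (514 − 387.00) × 0.6275 = 387.00 + 79.69 = 466.69 Gt C.

467 Gt C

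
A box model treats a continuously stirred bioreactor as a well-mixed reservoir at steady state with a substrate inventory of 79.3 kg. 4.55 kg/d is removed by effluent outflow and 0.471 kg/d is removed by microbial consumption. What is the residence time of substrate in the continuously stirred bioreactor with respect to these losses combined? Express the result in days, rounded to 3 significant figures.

15.8 d

Total removal = 4.550 + 0.4710 = 5.0210 kg/d.
τ = M / ΣF_out = 79.3 / 5.0210 = 15.79 d.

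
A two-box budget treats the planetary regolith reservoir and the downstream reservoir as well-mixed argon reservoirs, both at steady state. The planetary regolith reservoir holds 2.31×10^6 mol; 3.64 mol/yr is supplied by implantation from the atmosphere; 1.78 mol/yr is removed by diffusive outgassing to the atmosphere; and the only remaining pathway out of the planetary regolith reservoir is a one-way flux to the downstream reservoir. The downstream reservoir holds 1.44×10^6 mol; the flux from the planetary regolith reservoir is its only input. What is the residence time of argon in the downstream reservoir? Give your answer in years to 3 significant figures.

Balance the planetary regolith reservoir: ΣF_in = 3.6400 mol/yr.
Flux to the downstream reservoir = ΣF_in − (1.78) = 1.8600 mol/yr.
At steady state the output of the downstream reservoir equals its input, 1.8600 mol/yr.
τ = M / F = 1.44×10^6 / 1.8600 = 774200 yr.

774000 yr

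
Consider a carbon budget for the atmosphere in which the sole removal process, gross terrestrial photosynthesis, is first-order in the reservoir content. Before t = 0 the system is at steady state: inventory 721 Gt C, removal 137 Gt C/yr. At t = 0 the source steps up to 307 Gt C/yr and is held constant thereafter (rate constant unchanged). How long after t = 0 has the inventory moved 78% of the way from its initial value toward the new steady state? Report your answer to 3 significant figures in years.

7.97 yr

τ = M₀/F₀ = 721/137 = 5.263 yr.
The remaining gap fraction is e^(−t/τ); 78% covered ⇒ e^(−t/τ) = 0.220.
t = −τ ln(0.220) = 5.263 × 1.514 = 7.969 yr.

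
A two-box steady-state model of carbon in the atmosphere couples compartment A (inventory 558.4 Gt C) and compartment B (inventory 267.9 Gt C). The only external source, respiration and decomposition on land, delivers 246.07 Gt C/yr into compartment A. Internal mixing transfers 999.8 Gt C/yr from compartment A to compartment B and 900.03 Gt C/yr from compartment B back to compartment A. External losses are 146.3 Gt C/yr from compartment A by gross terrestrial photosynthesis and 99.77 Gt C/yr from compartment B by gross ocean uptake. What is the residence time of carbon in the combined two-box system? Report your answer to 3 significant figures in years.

For the system as a whole, the A↔B exchange is internal and contributes nothing to the throughput; only the external sinks remove mass.
M_total = 558.4 + 267.9 = 826.30 Gt C.
ΣF_external_out = 146.3 + 99.77 = 246.07 Gt C/yr.
τ = M_total / ΣF_ext = 826.30 / 246.07 = 3.358 yr.

3.36 yr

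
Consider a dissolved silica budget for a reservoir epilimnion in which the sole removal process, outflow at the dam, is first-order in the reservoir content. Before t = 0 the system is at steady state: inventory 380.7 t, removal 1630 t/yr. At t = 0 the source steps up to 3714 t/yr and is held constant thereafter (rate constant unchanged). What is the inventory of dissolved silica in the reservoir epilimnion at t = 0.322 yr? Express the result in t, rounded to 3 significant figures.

745 t

τ = M₀/F₀ = 380.7/1630 = 0.2336 yr; rate constant k = 1/τ.
New steady state M_∞ = F₁/k = F₁·τ = 3714 × 0.2336 = 867.44 t.
M(t) = M_∞ + (M₀ − M_∞)·e^(−t/τ); t/τ = 0.322/0.2336 = 1.379, so e^(−t/τ) = 0.2519.
M(t) = 867.44 − 486.7 × 0.2519 = 744.82 t.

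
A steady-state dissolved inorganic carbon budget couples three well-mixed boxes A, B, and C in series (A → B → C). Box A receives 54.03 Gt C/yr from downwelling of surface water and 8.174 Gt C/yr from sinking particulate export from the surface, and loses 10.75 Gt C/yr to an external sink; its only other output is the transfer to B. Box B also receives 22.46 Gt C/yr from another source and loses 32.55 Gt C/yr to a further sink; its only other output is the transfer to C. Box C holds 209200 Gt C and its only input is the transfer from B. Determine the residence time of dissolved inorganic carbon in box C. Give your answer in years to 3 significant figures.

5060 yr

Box A: F(A→B) = (54.03 + 8.174) − 10.75 = 51.454 Gt C/yr.
Box B: F(B→C) = (51.454 + 22.46) − 32.55 = 41.364 Gt C/yr.
Box C throughput = its input = 41.364 Gt C/yr; τ = 209200 / 41.364 = 5058 yr.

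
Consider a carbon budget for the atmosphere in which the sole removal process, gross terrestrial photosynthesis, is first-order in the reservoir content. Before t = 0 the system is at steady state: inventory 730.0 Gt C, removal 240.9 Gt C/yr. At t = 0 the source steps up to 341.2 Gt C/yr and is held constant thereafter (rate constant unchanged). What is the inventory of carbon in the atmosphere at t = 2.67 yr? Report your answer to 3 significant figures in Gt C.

908 Gt C

τ = M₀/F₀ = 730.0/240.9 = 3.030 yr; rate constant k = 1/τ.
New steady state M_∞ = F₁/k = F₁·τ = 341.2 × 3.030 = 1033.9 Gt C.
M(t) = M_∞ + (M₀ − M_∞)·e^(−t/τ); t/τ = 2.67/3.030 = 0.8811, so e^(−t/τ) = 0.4143.
M(t) = 1033.9 − 303.9 × 0.4143 = 908.01 Gt C.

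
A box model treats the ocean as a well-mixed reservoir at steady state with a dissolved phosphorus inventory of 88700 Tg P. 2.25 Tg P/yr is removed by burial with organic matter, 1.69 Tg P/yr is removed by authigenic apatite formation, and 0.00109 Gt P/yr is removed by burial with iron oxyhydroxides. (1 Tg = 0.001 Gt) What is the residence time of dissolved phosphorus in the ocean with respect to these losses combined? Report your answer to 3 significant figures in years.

Convert the burial with iron oxyhydroxides flux: 0.00109 Gt P/yr = 1.090 Tg P/yr.
Total removal = 2.250 + 1.690 + 1.090 = 5.0300 Tg P/yr.
τ = M / ΣF_out = 88700 / 5.0300 = 17630 yr.

17600 yr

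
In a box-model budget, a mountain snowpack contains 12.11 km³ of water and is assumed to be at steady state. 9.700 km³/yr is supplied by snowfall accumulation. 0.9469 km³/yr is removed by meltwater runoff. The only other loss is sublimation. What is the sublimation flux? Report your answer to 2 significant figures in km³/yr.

8.8 km³/yr

At steady state ΣF_in = ΣF_out.
ΣF_in = 9.7000 km³/yr.
Sublimation flux = ΣF_in − (0.9469) = 9.7000 − 0.9469 = 8.753 km³/yr.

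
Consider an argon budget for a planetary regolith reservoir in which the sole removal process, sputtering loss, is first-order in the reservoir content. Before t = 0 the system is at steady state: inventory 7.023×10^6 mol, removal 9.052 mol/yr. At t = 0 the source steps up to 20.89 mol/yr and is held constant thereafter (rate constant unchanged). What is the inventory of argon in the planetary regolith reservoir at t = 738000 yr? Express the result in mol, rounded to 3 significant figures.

1.27×10^7 mol

The sink rate constant is k = F₀/M₀ = 9.052/7.023×10^6 = 1.289×10^-6 yr⁻¹.
Solving dM/dt = F₁ − kM with M(0) = M₀ gives M(t) = F₁/k + (M₀ − F₁/k)·e^(−kt).
F₁/k = 20.89/1.289×10^-6 = 1.6208×10^7 mol; kt = 1.289×10^-6 × 738000 = 0.9512, e^(−kt) = 0.3863.
M(738000) = 1.6208×10^7 + (7.023×10^6 − 1.6208×10^7) × 0.3863 = 1.6208×10^7 − 3.548×10^6 = 1.2660×10^7 mol.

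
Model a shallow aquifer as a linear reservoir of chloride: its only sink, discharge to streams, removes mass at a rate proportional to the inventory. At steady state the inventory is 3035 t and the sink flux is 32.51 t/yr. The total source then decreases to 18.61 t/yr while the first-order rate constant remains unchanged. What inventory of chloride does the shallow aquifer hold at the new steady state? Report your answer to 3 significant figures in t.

1740 t

Rate constant k = F/M = 32.51 / 3035 = 0.01071 yr⁻¹.
At the new steady state, source = k·M_new ⇒ M_new = 18.61 / 0.01071 = 1737 t.
(Equivalently M_new = M × F_new/F_old = 3035 × 18.61/32.51.)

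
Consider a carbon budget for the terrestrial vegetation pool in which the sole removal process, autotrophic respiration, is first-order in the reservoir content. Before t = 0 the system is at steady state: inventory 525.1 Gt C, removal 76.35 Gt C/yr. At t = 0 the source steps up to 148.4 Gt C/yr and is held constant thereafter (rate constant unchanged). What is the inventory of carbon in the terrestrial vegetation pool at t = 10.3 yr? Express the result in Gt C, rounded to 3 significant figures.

Residence time τ = M₀/F₀ = 6.878 yr. The eventual steady state is M_∞ = M₀·(F₁/F₀) = 525.1 × 148.4/76.35 = 1020.6 Gt C.
The anomaly ΔM(t) = M(t) − M_∞ decays as ΔM₀·e^(−t/τ) with ΔM₀ = 525.1 − 1020.6 = −495.5 Gt C.
At t = 10.3 yr, e^(−t/τ) = e^(−1.498) = 0.2237, so ΔM = −110.8 Gt C and M = 1020.6 − 110.8 = 909.80 Gt C.

910 Gt C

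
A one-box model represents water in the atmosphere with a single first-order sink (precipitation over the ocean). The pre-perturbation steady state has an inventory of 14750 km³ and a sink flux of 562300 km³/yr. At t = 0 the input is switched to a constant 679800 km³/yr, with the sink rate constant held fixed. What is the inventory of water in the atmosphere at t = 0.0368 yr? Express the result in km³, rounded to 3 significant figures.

17100 km³

Residence time τ = M₀/F₀ = 0.02623 yr. The eventual steady state is M_∞ = M₀·(F₁/F₀) = 14750 × 679800/562300 = 17832 km³.
The anomaly ΔM(t) = M(t) − M_∞ decays as ΔM₀·e^(−t/τ) with ΔM₀ = 14750 − 17832 = −3082 km³.
At t = 0.0368 yr, e^(−t/τ) = e^(−1.403) = 0.2459, so ΔM = −757.9 km³ and M = 17832 − 757.9 = 17074 km³.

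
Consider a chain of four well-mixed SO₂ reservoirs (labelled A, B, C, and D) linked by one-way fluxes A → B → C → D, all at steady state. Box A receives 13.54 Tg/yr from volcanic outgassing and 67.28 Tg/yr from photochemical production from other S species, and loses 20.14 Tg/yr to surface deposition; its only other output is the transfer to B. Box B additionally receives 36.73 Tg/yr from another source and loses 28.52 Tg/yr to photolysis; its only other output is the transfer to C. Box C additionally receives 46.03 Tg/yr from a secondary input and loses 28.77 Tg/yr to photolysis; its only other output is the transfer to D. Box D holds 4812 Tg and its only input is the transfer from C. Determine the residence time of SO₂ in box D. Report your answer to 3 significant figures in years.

55.9 yr

Box A: F(A→B) = (13.54 + 67.28) − 20.14 = 60.680 Tg/yr.
Box B: F(B→C) = (60.680 + 36.73) − 28.52 = 68.890 Tg/yr.
Box C: F(C→D) = (68.890 + 46.03) − 28.77 = 86.150 Tg/yr.
Box D throughput = its input = 86.150 Tg/yr; τ = 4812 / 86.150 = 55.86 yr.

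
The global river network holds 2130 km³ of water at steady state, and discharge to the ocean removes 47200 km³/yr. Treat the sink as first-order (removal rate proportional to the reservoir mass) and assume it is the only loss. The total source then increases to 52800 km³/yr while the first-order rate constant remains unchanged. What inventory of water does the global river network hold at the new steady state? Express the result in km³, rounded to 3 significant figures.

Rate constant k = F/M = 47200 / 2130 = 22.16 yr⁻¹.
At the new steady state, source = k·M_new ⇒ M_new = 52800 / 22.16 = 2383 km³.
(Equivalently M_new = M × F_new/F_old = 2130 × 52800/47200.)

2380 km³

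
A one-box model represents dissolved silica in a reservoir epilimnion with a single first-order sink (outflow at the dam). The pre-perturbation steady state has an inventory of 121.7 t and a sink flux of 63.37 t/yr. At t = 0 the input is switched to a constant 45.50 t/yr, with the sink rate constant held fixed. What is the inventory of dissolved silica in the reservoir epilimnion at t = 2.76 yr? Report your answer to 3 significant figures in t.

95.5 t

The sink rate constant is k = F₀/M₀ = 63.37/121.7 = 0.5207 yr⁻¹.
Solving dM/dt = F₁ − kM with M(0) = M₀ gives M(t) = F₁/k + (M₀ − F₁/k)·e^(−kt).
F₁/k = 45.50/0.5207 = 87.381 t; kt = 0.5207 × 2.76 = 1.437, e^(−kt) = 0.2376.
M(2.76) = 87.381 + (121.7 − 87.381) × 0.2376 = 87.381 + 8.154 = 95.536 t.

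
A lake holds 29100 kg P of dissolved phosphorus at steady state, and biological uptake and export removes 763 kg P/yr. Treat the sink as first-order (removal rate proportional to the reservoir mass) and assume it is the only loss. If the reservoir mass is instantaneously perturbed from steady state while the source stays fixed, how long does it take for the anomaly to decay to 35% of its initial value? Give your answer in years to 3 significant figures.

40.0 yr

For a linear reservoir the anomaly decays as exp(−t/τ) with τ = M/F = 29100/763 = 38.14 yr.
exp(−t/τ) = 0.35 ⇒ t = −τ ln(0.35) = 38.14 × 1.050 = 40.04 yr.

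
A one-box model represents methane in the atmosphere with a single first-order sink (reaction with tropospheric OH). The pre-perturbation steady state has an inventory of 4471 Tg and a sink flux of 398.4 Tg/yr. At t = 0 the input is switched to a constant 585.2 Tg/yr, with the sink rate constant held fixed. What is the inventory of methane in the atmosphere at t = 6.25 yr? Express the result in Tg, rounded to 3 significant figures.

τ = M₀/F₀ = 4471/398.4 = 11.22 yr; rate constant k = 1/τ.
New steady state M_∞ = F₁/k = F₁·τ = 585.2 × 11.22 = 6567.3 Tg.
M(t) = M_∞ + (M₀ − M_∞)·e^(−t/τ); t/τ = 6.25/11.22 = 0.5569, so e^(−t/τ) = 0.5730.
M(t) = 6567.3 − 2096 × 0.5730 = 5366.2 Tg.

5370 Tg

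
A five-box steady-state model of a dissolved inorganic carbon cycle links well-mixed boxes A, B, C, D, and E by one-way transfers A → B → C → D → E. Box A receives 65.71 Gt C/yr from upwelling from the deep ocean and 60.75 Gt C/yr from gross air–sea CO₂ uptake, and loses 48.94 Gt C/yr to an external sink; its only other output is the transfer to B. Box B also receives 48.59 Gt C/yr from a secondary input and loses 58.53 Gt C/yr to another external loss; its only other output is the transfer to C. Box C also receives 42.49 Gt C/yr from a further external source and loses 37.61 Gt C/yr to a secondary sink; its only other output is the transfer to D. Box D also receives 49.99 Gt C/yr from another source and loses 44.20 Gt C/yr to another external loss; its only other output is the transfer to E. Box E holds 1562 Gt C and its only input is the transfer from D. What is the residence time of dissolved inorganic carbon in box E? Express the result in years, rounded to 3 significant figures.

Box A: F(A→B) = (65.71 + 60.75) − 48.94 = 77.520 Gt C/yr.
Box B: F(B→C) = (77.520 + 48.59) − 58.53 = 67.580 Gt C/yr.
Box C: F(C→D) = (67.580 + 42.49) − 37.61 = 72.460 Gt C/yr.
Box D: F(D→E) = (72.460 + 49.99) − 44.20 = 78.250 Gt C/yr.
Box E throughput = its input = 78.250 Gt C/yr; τ = 1562 / 78.250 = 19.96 yr.

20.0 yr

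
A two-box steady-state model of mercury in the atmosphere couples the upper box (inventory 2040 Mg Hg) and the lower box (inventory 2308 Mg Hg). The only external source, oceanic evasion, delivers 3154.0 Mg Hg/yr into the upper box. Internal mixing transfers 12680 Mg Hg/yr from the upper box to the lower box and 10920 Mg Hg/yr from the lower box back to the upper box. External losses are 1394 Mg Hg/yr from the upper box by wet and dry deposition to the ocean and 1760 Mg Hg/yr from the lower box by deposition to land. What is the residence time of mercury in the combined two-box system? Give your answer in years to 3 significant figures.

1.38 yr

Residence time in the combined system uses the total inventory and the total *external* removal — internal exchanges between the two boxes cancel.
M_total = 2040 + 2308 = 4348.0 Mg Hg.
ΣF_external_out = 1394 + 1760 = 3154.0 Mg Hg/yr.
τ = M_total / ΣF_ext = 4348.0 / 3154.0 = 1.379 yr.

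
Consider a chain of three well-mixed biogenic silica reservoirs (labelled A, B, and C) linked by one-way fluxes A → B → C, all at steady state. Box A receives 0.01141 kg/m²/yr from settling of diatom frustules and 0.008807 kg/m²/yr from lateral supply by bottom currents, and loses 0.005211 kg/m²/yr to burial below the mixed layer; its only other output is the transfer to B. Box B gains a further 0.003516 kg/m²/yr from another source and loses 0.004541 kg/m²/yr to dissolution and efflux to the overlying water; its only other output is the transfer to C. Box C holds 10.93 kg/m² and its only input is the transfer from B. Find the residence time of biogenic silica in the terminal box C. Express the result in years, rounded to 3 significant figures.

Box A: F(A→B) = (0.01141 + 0.008807) − 0.005211 = 0.015006 kg/m²/yr.
Box B: F(B→C) = (0.015006 + 0.003516) − 0.004541 = 0.013981 kg/m²/yr.
Box C throughput = its input = 0.013981 kg/m²/yr; τ = 10.93 / 0.013981 = 781.8 yr.

782 yr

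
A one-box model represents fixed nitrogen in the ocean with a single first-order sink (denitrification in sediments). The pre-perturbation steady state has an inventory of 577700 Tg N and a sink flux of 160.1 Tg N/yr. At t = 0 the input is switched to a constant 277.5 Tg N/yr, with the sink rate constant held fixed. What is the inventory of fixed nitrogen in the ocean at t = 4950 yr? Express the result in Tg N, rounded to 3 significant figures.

894000 Tg N

Residence time τ = M₀/F₀ = 3608 yr. The eventual steady state is M_∞ = M₀·(F₁/F₀) = 577700 × 277.5/160.1 = 1.0013×10^6 Tg N.
The anomaly ΔM(t) = M(t) − M_∞ decays as ΔM₀·e^(−t/τ) with ΔM₀ = 577700 − 1.0013×10^6 = −423600 Tg N.
At t = 4950 yr, e^(−t/τ) = e^(−1.372) = 0.2536, so ΔM = −107500 Tg N and M = 1.0013×10^6 − 107500 = 893870 Tg N.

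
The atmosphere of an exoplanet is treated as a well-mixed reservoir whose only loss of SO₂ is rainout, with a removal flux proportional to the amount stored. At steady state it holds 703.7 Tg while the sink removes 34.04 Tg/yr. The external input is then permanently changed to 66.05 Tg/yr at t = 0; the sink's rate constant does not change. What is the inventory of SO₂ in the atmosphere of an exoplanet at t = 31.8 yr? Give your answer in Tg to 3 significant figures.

1220 Tg

Residence time τ = M₀/F₀ = 20.67 yr. The eventual steady state is M_∞ = M₀·(F₁/F₀) = 703.7 × 66.05/34.04 = 1365.4 Tg.
The anomaly ΔM(t) = M(t) − M_∞ decays as ΔM₀·e^(−t/τ) with ΔM₀ = 703.7 − 1365.4 = −661.7 Tg.
At t = 31.8 yr, e^(−t/τ) = e^(−1.538) = 0.2148, so ΔM = −142.1 Tg and M = 1365.4 − 142.1 = 1223.3 Tg.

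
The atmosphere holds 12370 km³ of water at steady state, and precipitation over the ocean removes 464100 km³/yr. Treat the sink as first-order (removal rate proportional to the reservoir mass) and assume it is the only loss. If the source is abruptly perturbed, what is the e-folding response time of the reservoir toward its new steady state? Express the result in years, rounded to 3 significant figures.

0.0267 yr

For a linear reservoir the response time equals the residence time τ = M/F.
τ = 12370 / 464100 = 0.02665 yr.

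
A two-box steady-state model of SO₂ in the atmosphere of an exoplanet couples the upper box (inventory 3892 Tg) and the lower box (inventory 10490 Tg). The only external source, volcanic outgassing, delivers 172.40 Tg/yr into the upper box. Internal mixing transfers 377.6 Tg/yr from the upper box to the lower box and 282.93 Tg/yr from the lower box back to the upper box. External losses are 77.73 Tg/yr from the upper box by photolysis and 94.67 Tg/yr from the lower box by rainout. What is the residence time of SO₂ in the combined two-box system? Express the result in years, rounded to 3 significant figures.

Residence time in the combined system uses the total inventory and the total *external* removal — internal exchanges between the two boxes cancel.
M_total = 3892 + 10490 = 14382 Tg.
ΣF_external_out = 77.73 + 94.67 = 172.40 Tg/yr.
τ = M_total / ΣF_ext = 14382 / 172.40 = 83.42 yr.

83.4 yr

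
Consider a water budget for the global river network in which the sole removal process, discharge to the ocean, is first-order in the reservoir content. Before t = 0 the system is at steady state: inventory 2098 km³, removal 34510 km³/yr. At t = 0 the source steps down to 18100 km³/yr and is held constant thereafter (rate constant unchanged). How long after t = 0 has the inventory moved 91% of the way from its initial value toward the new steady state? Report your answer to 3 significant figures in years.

0.146 yr

τ = M₀/F₀ = 2098/34510 = 0.06079 yr.
The remaining gap fraction is e^(−t/τ); 91% covered ⇒ e^(−t/τ) = 0.0900.
t = −τ ln(0.0900) = 0.06079 × 2.408 = 0.1464 yr.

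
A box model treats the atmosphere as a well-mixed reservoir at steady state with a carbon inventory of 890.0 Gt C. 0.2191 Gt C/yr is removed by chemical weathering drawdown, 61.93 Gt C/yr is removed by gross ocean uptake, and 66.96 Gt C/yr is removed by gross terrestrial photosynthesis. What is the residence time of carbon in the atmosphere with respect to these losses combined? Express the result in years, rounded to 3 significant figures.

Total removal = 0.2191 + 61.93 + 66.96 = 129.11 Gt C/yr.
τ = M / ΣF_out = 890.0 / 129.11 = 6.893 yr.

6.89 yr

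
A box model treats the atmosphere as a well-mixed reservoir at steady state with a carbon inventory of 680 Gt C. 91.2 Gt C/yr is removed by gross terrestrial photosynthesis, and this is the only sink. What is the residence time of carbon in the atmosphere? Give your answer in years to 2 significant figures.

τ = M / F = 680 / 91.2 = 7.456 yr.

7.5 yr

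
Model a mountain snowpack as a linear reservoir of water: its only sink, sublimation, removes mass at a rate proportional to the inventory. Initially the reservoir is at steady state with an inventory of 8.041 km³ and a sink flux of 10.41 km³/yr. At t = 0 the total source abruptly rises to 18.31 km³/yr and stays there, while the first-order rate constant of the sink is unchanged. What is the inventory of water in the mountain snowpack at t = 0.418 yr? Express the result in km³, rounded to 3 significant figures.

10.6 km³

Residence time τ = M₀/F₀ = 0.7724 yr. The eventual steady state is M_∞ = M₀·(F₁/F₀) = 8.041 × 18.31/10.41 = 14.143 km³.
The anomaly ΔM(t) = M(t) − M_∞ decays as ΔM₀·e^(−t/τ) with ΔM₀ = 8.041 − 14.143 = −6.102 km³.
At t = 0.418 yr, e^(−t/τ) = e^(−0.5411) = 0.5821, so ΔM = −3.552 km³ and M = 14.143 − 3.552 = 10.591 km³.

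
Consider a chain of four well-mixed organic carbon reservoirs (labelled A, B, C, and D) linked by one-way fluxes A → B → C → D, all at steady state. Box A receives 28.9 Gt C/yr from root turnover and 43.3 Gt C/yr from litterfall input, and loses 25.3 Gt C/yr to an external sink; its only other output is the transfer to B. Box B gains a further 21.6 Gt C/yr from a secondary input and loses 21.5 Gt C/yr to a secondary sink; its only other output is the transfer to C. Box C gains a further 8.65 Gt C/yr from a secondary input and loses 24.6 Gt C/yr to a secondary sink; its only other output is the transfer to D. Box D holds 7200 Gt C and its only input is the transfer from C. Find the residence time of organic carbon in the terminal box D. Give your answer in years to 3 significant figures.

Box A: F(A→B) = (28.9 + 43.3) − 25.3 = 46.900 Gt C/yr.
Box B: F(B→C) = (46.900 + 21.6) − 21.5 = 47.000 Gt C/yr.
Box C: F(C→D) = (47.000 + 8.65) − 24.6 = 31.050 Gt C/yr.
Box D throughput = its input = 31.050 Gt C/yr; τ = 7200 / 31.050 = 231.9 yr.

232 yr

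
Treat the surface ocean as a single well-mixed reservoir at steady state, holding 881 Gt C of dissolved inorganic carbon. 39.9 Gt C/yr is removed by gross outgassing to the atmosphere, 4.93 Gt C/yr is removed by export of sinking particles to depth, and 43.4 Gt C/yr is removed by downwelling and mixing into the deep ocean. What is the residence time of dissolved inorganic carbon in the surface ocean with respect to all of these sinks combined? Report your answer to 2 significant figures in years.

10 yr

Total removal flux = 39.9 + 4.93 + 43.4 = 88.230 Gt C/yr.
τ = M / ΣF_out = 881 / 88.230 = 9.985 yr.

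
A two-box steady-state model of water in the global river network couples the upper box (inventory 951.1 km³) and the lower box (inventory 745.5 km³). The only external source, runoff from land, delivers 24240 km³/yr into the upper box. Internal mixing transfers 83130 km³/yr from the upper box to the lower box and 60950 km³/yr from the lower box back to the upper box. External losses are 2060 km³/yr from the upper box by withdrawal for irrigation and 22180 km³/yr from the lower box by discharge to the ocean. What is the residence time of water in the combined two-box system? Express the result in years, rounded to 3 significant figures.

0.0700 yr

Treat the two boxes together as one reservoir: the mixing fluxes between them are internal recycling, so τ = ΣM / Σ(external losses).
M_total = 951.1 + 745.5 = 1696.6 km³.
ΣF_external_out = 2060 + 22180 = 24240 km³/yr.
τ = M_total / ΣF_ext = 1696.6 / 24240 = 0.06999 yr.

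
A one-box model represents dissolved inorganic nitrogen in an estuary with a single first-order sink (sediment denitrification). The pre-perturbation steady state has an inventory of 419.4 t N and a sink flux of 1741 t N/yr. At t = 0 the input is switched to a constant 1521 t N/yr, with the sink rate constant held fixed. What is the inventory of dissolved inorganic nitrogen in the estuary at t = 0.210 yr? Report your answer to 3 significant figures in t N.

Residence time τ = M₀/F₀ = 0.2409 yr. The eventual steady state is M_∞ = M₀·(F₁/F₀) = 419.4 × 1521/1741 = 366.40 t N.
The anomaly ΔM(t) = M(t) − M_∞ decays as ΔM₀·e^(−t/τ) with ΔM₀ = 419.4 − 366.40 = 53.00 t N.
At t = 0.210 yr, e^(−t/τ) = e^(−0.8717) = 0.4182, so ΔM = 22.16 t N and M = 366.40 + 22.16 = 388.57 t N.

389 t N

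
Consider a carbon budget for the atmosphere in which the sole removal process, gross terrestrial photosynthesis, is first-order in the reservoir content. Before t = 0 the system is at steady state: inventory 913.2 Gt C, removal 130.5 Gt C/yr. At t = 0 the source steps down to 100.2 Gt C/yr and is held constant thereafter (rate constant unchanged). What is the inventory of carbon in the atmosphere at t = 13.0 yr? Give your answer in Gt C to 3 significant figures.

734 Gt C

Residence time τ = M₀/F₀ = 6.998 yr. The eventual steady state is M_∞ = M₀·(F₁/F₀) = 913.2 × 100.2/130.5 = 701.17 Gt C.
The anomaly ΔM(t) = M(t) − M_∞ decays as ΔM₀·e^(−t/τ) with ΔM₀ = 913.2 − 701.17 = 212.0 Gt C.
At t = 13.0 yr, e^(−t/τ) = e^(−1.858) = 0.1560, so ΔM = 33.08 Gt C and M = 701.17 + 33.08 = 734.25 Gt C.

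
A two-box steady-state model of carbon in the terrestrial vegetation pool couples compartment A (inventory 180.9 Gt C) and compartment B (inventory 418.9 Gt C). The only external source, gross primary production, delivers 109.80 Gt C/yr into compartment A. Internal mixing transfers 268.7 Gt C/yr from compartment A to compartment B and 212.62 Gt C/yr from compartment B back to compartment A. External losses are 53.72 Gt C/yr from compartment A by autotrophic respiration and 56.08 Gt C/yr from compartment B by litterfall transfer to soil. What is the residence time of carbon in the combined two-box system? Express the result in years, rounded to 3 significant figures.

For the system as a whole, the A↔B exchange is internal and contributes nothing to the throughput; only the external sinks remove mass.
M_total = 180.9 + 418.9 = 599.80 Gt C.
ΣF_external_out = 53.72 + 56.08 = 109.80 Gt C/yr.
τ = M_total / ΣF_ext = 599.80 / 109.80 = 5.463 yr.

5.46 yr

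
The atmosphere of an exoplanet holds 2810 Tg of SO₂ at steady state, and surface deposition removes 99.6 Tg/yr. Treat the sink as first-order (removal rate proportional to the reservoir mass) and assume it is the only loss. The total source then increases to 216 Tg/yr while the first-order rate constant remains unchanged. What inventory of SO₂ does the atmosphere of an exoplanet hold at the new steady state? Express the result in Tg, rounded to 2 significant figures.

6100 Tg

Rate constant k = F/M = 99.6 / 2810 = 0.03544 yr⁻¹.
At the new steady state, source = k·M_new ⇒ M_new = 216 / 0.03544 = 6094 Tg.
(Equivalently M_new = M × F_new/F_old = 2810 × 216/99.6.)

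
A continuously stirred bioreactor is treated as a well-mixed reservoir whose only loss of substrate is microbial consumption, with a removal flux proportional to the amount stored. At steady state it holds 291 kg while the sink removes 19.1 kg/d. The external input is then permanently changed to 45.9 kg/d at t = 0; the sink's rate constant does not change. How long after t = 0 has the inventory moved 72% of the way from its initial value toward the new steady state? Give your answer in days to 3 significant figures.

τ = M₀/F₀ = 291/19.1 = 15.24 d.
The remaining gap fraction is e^(−t/τ); 72% covered ⇒ e^(−t/τ) = 0.280.
t = −τ ln(0.280) = 15.24 × 1.273 = 19.39 d.

19.4 d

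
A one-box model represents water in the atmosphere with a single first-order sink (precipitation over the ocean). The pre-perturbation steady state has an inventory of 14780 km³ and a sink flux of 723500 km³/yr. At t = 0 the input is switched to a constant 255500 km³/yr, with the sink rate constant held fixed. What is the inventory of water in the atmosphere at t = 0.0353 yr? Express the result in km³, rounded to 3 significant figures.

τ = M₀/F₀ = 14780/723500 = 0.02043 yr; rate constant k = 1/τ.
New steady state M_∞ = F₁/k = F₁·τ = 255500 × 0.02043 = 5219.5 km³.
M(t) = M_∞ + (M₀ − M_∞)·e^(−t/τ); t/τ = 0.0353/0.02043 = 1.728, so e^(−t/τ) = 0.1776.
M(t) = 5219.5 + 9561 × 0.1776 = 6917.8 km³.

6920 km³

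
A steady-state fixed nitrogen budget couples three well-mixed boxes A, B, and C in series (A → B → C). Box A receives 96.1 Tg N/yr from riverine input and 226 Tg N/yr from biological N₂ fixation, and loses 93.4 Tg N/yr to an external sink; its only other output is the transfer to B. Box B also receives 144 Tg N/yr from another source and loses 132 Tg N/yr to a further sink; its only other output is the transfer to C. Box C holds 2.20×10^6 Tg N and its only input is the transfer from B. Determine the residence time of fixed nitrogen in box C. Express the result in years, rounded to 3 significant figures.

9140 yr

Box A: F(A→B) = (96.1 + 226) − 93.4 = 228.70 Tg N/yr.
Box B: F(B→C) = (228.70 + 144) − 132 = 240.70 Tg N/yr.
Box C throughput = its input = 240.70 Tg N/yr; τ = 2.20×10^6 / 240.70 = 9140 yr.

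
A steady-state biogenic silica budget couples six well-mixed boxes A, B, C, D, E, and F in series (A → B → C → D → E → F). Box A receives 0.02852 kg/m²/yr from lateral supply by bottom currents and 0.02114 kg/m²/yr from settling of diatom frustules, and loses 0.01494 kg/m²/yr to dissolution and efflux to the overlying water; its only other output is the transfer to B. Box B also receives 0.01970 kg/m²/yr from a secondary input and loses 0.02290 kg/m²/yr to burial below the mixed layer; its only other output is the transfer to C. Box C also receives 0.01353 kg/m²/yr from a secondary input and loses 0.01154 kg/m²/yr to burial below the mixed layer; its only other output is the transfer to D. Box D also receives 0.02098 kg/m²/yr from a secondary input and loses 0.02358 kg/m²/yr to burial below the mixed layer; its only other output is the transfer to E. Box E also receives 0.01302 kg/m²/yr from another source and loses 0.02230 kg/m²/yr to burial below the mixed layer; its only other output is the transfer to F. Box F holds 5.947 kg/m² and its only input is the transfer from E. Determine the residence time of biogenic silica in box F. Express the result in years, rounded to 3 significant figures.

275 yr

Box A: F(A→B) = (0.02852 + 0.02114) − 0.01494 = 0.034720 kg/m²/yr.
Box B: F(B→C) = (0.034720 + 0.01970) − 0.02290 = 0.031520 kg/m²/yr.
Box C: F(C→D) = (0.031520 + 0.01353) − 0.01154 = 0.033510 kg/m²/yr.
Box D: F(D→E) = (0.033510 + 0.02098) − 0.02358 = 0.030910 kg/m²/yr.
Box E: F(E→F) = (0.030910 + 0.01302) − 0.02230 = 0.021630 kg/m²/yr.
Box F throughput = its input = 0.021630 kg/m²/yr; τ = 5.947 / 0.021630 = 274.9 yr.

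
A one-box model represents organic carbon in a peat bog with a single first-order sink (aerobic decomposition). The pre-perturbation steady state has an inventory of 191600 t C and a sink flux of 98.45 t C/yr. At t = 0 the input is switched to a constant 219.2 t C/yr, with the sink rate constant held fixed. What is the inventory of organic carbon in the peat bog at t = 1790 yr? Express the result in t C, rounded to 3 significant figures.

τ = M₀/F₀ = 191600/98.45 = 1946 yr; rate constant k = 1/τ.
New steady state M_∞ = F₁/k = F₁·τ = 219.2 × 1946 = 426600 t C.
M(t) = M_∞ + (M₀ − M_∞)·e^(−t/τ); t/τ = 1790/1946 = 0.9198, so e^(−t/τ) = 0.3986.
M(t) = 426600 − 235000 × 0.3986 = 332920 t C.

333000 t C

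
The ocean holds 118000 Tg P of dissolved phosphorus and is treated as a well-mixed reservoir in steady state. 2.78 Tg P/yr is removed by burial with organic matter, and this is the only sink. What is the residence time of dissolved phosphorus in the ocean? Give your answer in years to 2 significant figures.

42000 yr

τ = M / F = 118000 / 2.78 = 42450 yr.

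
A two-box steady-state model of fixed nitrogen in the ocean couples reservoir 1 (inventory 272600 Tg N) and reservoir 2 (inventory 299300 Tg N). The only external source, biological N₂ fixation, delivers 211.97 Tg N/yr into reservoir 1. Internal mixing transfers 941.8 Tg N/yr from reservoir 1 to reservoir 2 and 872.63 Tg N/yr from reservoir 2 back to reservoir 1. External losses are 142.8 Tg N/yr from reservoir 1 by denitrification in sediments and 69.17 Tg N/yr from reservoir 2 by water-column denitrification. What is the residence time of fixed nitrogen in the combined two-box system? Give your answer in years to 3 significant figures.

2700 yr

For the system as a whole, the A↔B exchange is internal and contributes nothing to the throughput; only the external sinks remove mass.
M_total = 272600 + 299300 = 571900 Tg N.
ΣF_external_out = 142.8 + 69.17 = 211.97 Tg N/yr.
τ = M_total / ΣF_ext = 571900 / 211.97 = 2698 yr.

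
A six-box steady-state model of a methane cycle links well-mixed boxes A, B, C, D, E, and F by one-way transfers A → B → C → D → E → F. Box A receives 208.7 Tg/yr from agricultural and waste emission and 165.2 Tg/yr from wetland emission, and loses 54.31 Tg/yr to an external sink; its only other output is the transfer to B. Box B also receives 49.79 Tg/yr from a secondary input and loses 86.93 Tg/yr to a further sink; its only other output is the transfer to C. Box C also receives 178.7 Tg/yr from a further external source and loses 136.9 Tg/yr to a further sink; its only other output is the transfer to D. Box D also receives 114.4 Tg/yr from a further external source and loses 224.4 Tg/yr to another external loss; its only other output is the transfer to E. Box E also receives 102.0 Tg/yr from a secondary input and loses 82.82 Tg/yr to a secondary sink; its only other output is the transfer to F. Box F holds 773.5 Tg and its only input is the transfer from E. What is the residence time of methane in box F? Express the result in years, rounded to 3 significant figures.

3.31 yr

Box A: F(A→B) = (208.7 + 165.2) − 54.31 = 319.59 Tg/yr.
Box B: F(B→C) = (319.59 + 49.79) − 86.93 = 282.45 Tg/yr.
Box C: F(C→D) = (282.45 + 178.7) − 136.9 = 324.25 Tg/yr.
Box D: F(D→E) = (324.25 + 114.4) − 224.4 = 214.25 Tg/yr.
Box E: F(E→F) = (214.25 + 102.0) − 82.82 = 233.43 Tg/yr.
Box F throughput = its input = 233.43 Tg/yr; τ = 773.5 / 233.43 = 3.314 yr.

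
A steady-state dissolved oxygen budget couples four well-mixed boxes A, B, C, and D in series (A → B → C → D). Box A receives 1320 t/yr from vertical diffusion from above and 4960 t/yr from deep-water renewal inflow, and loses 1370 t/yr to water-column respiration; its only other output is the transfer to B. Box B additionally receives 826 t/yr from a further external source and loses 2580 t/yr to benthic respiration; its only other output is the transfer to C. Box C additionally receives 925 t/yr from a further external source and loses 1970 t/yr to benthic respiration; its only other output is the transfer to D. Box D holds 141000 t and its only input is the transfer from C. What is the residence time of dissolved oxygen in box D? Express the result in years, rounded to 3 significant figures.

Box A: F(A→B) = (1320 + 4960) − 1370 = 4910.0 t/yr.
Box B: F(B→C) = (4910.0 + 826) − 2580 = 3156.0 t/yr.
Box C: F(C→D) = (3156.0 + 925) − 1970 = 2111.0 t/yr.
Box D throughput = its input = 2111.0 t/yr; τ = 141000 / 2111.0 = 66.79 yr.

66.8 yr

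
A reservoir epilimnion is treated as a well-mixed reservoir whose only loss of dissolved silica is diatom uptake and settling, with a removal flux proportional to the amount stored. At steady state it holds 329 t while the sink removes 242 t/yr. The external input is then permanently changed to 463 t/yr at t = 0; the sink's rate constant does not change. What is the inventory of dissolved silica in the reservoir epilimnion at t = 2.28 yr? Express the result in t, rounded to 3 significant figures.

Residence time τ = M₀/F₀ = 1.360 yr. The eventual steady state is M_∞ = M₀·(F₁/F₀) = 329 × 463/242 = 629.45 t.
The anomaly ΔM(t) = M(t) − M_∞ decays as ΔM₀·e^(−t/τ) with ΔM₀ = 329 − 629.45 = −300.5 t.
At t = 2.28 yr, e^(−t/τ) = e^(−1.677) = 0.1869, so ΔM = −56.16 t and M = 629.45 − 56.16 = 573.29 t.

573 t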